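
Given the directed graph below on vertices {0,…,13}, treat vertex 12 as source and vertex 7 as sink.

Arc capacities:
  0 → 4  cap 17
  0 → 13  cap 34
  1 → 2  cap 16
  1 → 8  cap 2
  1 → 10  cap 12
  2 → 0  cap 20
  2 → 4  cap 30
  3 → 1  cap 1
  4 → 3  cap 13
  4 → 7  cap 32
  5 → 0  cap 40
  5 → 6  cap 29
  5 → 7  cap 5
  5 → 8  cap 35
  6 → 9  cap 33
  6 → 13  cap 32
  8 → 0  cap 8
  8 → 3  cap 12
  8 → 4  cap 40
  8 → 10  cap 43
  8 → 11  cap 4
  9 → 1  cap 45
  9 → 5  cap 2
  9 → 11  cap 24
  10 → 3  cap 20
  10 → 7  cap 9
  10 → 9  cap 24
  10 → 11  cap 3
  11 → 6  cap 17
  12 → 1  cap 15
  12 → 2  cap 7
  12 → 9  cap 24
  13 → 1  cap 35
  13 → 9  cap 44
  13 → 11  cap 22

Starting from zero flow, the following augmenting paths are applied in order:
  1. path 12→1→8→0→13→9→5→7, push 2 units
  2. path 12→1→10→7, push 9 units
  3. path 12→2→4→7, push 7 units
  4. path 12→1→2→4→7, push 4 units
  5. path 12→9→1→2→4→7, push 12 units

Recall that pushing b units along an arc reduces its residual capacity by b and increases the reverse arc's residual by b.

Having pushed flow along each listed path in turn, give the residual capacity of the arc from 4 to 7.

after path 1 (12→1→8→0→13→9→5→7, push 2): res(4,7)=32
after path 2 (12→1→10→7, push 9): res(4,7)=32
after path 3 (12→2→4→7, push 7): res(4,7)=25
after path 4 (12→1→2→4→7, push 4): res(4,7)=21
after path 5 (12→9→1→2→4→7, push 12): res(4,7)=9

Residual capacity of (4,7): 9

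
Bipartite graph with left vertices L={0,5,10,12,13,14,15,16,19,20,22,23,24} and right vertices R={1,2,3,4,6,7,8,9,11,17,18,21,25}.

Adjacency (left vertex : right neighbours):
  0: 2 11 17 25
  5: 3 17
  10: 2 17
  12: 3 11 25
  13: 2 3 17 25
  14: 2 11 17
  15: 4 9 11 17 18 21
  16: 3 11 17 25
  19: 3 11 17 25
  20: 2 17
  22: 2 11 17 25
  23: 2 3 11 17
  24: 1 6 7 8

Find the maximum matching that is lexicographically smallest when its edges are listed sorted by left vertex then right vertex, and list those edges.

|M| = 7 (so the lex-smallest maximum matching has 7 edges)
process left vertices in ascending order; for each, take the smallest-labelled available neighbour that still permits 7 edges overall, or leave it unmatched if none does
lex-smallest matching: {0-2, 5-3, 10-17, 12-11, 13-25, 15-4, 24-1}

Lex-smallest maximum matching: {(0,2), (5,3), (10,17), (12,11), (13,25), (15,4), (24,1)}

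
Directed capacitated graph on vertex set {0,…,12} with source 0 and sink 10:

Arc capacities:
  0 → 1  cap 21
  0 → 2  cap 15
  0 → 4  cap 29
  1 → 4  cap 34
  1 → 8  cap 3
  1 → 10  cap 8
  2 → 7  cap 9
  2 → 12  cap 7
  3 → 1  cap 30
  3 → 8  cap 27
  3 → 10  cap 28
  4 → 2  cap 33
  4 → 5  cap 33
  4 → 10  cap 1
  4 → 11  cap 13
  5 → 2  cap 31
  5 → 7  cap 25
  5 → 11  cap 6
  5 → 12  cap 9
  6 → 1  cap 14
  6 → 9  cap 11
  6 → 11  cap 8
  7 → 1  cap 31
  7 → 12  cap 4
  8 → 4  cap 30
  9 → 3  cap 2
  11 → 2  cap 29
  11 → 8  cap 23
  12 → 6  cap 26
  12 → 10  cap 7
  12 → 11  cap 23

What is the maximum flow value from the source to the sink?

Maximum flow value: 18

augment #1: 0→1→10 bottleneck 8, total now 8
augment #2: 0→4→10 bottleneck 1, total now 9
augment #3: 0→2→12→10 bottleneck 7, total now 16
augment #4: 0→2→7→12→6→9→3→10 bottleneck 2, total now 18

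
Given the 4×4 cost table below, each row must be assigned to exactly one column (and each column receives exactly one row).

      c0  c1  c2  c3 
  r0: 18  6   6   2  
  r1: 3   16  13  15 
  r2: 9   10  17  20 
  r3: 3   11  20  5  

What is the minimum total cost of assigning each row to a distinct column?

optimal assignment: row0→col2 (cost 6), row1→col0 (cost 3), row2→col1 (cost 10), row3→col3 (cost 5)
total = 6 + 3 + 10 + 5 = 24

Minimum assignment cost: 24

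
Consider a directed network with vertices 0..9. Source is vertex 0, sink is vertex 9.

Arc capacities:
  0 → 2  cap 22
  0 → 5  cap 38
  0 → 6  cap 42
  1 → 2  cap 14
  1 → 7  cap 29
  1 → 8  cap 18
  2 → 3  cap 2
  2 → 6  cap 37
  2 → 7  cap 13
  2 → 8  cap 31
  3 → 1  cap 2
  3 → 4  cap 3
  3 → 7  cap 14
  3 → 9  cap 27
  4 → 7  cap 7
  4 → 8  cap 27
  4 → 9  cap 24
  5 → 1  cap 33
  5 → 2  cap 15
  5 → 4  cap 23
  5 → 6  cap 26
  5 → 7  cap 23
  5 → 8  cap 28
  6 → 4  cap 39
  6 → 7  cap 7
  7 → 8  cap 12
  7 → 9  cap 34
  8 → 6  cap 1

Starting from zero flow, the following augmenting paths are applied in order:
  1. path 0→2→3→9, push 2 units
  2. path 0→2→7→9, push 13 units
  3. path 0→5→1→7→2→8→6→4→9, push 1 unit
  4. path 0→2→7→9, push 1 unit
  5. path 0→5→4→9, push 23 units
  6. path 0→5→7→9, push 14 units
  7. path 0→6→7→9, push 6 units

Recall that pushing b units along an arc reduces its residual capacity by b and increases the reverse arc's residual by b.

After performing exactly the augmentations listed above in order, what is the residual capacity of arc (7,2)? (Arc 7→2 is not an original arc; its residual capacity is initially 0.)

after path 1 (0→2→3→9, push 2): res(7,2)=0
after path 2 (0→2→7→9, push 13): res(7,2)=13
after path 3 (0→5→1→7→2→8→6→4→9, push 1): res(7,2)=12
after path 4 (0→2→7→9, push 1): res(7,2)=13
after path 5 (0→5→4→9, push 23): res(7,2)=13
after path 6 (0→5→7→9, push 14): res(7,2)=13
after path 7 (0→6→7→9, push 6): res(7,2)=13

Residual capacity of (7,2): 13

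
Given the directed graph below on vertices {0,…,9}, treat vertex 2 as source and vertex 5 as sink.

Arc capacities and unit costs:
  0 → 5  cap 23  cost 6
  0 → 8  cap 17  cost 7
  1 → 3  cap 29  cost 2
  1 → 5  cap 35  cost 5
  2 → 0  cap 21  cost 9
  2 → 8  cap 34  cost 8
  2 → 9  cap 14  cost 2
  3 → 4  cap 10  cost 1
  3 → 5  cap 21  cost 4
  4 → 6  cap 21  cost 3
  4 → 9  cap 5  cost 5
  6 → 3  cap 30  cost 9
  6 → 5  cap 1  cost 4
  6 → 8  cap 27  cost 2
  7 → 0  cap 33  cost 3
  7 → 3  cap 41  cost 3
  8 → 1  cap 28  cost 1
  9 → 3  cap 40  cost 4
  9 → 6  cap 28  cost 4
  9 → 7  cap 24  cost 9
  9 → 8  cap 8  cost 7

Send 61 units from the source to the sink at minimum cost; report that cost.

shortest-cost path #1: 2→9→3→5 push 14 @ unit cost 10 (adds 140)
shortest-cost path #2: 2→8→1→5 push 28 @ unit cost 14 (adds 392)
shortest-cost path #3: 2→0→5 push 19 @ unit cost 15 (adds 285)
total cost = 817

Minimum cost for 61 units: 817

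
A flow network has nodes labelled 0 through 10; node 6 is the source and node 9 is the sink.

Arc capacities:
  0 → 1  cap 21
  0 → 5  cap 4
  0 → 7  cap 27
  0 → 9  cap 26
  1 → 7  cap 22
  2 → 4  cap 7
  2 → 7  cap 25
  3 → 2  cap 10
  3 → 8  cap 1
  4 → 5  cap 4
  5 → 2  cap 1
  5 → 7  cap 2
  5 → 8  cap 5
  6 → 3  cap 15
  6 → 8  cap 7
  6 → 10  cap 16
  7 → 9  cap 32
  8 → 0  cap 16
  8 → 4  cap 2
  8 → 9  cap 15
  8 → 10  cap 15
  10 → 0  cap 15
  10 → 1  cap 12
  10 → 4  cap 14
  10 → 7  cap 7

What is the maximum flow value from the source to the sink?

Maximum flow value: 34

augment #1: 6→8→9 bottleneck 7, total now 7
augment #2: 6→3→8→9 bottleneck 1, total now 8
augment #3: 6→10→0→9 bottleneck 15, total now 23
augment #4: 6→10→7→9 bottleneck 1, total now 24
augment #5: 6→3→2→7→9 bottleneck 10, total now 34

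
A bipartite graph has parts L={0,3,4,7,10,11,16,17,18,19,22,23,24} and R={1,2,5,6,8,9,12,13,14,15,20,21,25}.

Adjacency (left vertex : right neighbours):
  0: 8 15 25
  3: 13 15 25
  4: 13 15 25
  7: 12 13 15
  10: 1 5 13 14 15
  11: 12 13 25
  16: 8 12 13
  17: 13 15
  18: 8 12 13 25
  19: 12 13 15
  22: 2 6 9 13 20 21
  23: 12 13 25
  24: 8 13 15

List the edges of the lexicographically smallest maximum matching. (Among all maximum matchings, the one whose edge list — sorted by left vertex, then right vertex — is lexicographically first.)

|M| = 7 (so the lex-smallest maximum matching has 7 edges)
process left vertices in ascending order; for each, take the smallest-labelled available neighbour that still permits 7 edges overall, or leave it unmatched if none does
lex-smallest matching: {0-8, 3-13, 4-15, 7-12, 10-1, 11-25, 22-2}

Lex-smallest maximum matching: {(0,8), (3,13), (4,15), (7,12), (10,1), (11,25), (22,2)}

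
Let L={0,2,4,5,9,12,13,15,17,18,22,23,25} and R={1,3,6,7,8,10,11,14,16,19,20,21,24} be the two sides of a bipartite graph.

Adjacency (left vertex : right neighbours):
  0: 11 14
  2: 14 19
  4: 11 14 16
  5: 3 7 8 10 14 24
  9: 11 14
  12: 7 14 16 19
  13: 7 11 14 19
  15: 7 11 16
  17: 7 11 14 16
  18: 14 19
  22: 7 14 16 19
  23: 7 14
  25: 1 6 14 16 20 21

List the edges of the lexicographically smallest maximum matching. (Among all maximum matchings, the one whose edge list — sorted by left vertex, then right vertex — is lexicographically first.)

Lex-smallest maximum matching: {(0,11), (2,14), (4,16), (5,3), (12,7), (13,19), (25,1)}

|M| = 7 (so the lex-smallest maximum matching has 7 edges)
process left vertices in ascending order; for each, take the smallest-labelled available neighbour that still permits 7 edges overall, or leave it unmatched if none does
lex-smallest matching: {0-11, 2-14, 4-16, 5-3, 12-7, 13-19, 25-1}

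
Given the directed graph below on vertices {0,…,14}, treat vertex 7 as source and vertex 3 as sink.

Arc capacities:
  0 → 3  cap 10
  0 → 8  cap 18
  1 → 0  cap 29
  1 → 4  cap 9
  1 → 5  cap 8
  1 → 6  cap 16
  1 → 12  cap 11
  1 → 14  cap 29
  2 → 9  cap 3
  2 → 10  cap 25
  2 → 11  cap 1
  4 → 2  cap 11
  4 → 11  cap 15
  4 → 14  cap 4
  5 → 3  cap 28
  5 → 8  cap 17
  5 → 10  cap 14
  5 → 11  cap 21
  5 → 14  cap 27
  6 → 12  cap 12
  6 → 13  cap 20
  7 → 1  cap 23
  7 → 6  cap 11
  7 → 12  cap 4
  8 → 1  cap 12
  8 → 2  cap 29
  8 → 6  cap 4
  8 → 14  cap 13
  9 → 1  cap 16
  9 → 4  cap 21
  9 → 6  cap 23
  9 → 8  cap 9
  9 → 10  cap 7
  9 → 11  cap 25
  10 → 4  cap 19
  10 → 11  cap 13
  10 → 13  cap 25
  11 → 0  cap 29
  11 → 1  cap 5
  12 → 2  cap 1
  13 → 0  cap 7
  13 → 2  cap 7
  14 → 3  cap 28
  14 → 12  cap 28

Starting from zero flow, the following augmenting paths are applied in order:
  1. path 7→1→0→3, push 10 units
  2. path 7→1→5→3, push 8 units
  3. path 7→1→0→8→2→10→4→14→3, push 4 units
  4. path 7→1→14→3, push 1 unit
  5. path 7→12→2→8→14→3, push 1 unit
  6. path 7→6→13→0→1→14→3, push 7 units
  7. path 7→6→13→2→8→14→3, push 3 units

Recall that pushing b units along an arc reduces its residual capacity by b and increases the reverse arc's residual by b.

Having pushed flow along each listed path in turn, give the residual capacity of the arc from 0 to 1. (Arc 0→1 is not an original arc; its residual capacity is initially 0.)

Residual capacity of (0,1): 7

after path 1 (7→1→0→3, push 10): res(0,1)=10
after path 2 (7→1→5→3, push 8): res(0,1)=10
after path 3 (7→1→0→8→2→10→4→14→3, push 4): res(0,1)=14
after path 4 (7→1→14→3, push 1): res(0,1)=14
after path 5 (7→12→2→8→14→3, push 1): res(0,1)=14
after path 6 (7→6→13→0→1→14→3, push 7): res(0,1)=7
after path 7 (7→6→13→2→8→14→3, push 3): res(0,1)=7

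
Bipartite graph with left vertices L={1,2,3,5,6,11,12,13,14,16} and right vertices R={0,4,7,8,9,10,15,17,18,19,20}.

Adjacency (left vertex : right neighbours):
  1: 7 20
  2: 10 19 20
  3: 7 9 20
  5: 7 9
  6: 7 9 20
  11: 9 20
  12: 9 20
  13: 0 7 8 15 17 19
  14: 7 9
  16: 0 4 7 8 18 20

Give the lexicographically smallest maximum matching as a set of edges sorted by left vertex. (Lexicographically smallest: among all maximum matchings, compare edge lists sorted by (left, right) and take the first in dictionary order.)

Lex-smallest maximum matching: {(1,7), (2,10), (3,9), (6,20), (13,0), (16,4)}

|M| = 6 (so the lex-smallest maximum matching has 6 edges)
process left vertices in ascending order; for each, take the smallest-labelled available neighbour that still permits 6 edges overall, or leave it unmatched if none does
lex-smallest matching: {1-7, 2-10, 3-9, 6-20, 13-0, 16-4}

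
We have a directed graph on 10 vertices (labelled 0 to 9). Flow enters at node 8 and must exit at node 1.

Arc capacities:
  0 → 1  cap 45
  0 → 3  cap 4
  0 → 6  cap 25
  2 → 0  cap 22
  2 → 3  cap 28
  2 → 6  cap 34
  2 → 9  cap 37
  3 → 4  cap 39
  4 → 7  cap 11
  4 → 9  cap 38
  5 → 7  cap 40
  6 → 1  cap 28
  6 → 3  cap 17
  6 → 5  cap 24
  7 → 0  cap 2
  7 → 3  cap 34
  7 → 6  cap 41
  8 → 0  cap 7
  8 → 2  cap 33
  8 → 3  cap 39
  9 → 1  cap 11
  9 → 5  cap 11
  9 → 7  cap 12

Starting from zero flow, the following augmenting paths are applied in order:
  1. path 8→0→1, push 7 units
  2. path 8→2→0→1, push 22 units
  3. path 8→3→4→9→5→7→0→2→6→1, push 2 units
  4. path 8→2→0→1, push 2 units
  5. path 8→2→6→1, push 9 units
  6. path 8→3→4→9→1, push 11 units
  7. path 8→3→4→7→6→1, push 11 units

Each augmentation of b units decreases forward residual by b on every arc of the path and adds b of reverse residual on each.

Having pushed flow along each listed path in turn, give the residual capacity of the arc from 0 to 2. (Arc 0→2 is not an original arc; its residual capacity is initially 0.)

after path 1 (8→0→1, push 7): res(0,2)=0
after path 2 (8→2→0→1, push 22): res(0,2)=22
after path 3 (8→3→4→9→5→7→0→2→6→1, push 2): res(0,2)=20
after path 4 (8→2→0→1, push 2): res(0,2)=22
after path 5 (8→2→6→1, push 9): res(0,2)=22
after path 6 (8→3→4→9→1, push 11): res(0,2)=22
after path 7 (8→3→4→7→6→1, push 11): res(0,2)=22

Residual capacity of (0,2): 22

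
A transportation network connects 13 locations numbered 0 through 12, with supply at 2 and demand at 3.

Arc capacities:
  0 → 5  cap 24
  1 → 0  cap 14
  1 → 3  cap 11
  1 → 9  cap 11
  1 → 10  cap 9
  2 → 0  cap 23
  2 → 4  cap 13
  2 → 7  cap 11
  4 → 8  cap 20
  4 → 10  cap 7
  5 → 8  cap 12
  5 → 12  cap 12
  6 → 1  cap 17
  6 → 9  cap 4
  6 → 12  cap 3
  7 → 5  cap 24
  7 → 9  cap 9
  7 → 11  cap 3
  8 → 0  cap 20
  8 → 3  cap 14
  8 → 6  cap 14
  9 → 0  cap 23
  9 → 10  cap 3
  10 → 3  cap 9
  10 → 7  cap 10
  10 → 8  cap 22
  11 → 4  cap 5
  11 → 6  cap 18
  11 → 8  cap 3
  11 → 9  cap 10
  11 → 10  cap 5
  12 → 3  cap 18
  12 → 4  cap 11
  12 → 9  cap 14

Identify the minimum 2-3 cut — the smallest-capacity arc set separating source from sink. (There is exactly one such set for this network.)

Min-cut arcs: {(2,4), (5,8), (5,12), (7,11), (9,10)} (total capacity 43)

augment #1: 2→4→8→3 push 13
augment #2: 2→0→5→8→3 push 1
augment #3: 2→0→5→12→3 push 12
augment #4: 2→7→9→10→3 push 3
augment #5: 2→7→11→10→3 push 3
augment #6: 2→0→5→8→4→10→3 push 3
augment #7: 2→0→5→8→6→1→3 push 7
augment #8: 2→7→5→8→6→1→3 push 1
max flow = 43; residual-reachable set from 2 gives S-side
cut edges (S→T): {(2,4), (5,8), (5,12), (7,11), (9,10)} total cap 43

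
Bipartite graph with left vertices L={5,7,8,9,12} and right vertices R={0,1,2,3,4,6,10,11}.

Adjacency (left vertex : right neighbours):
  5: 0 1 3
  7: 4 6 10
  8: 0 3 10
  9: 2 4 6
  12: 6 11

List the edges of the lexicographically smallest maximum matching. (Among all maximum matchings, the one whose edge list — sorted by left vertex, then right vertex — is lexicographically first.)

|M| = 5 (so the lex-smallest maximum matching has 5 edges)
process left vertices in ascending order; for each, take the smallest-labelled available neighbour that still permits 5 edges overall, or leave it unmatched if none does
lex-smallest matching: {5-0, 7-4, 8-3, 9-2, 12-6}

Lex-smallest maximum matching: {(5,0), (7,4), (8,3), (9,2), (12,6)}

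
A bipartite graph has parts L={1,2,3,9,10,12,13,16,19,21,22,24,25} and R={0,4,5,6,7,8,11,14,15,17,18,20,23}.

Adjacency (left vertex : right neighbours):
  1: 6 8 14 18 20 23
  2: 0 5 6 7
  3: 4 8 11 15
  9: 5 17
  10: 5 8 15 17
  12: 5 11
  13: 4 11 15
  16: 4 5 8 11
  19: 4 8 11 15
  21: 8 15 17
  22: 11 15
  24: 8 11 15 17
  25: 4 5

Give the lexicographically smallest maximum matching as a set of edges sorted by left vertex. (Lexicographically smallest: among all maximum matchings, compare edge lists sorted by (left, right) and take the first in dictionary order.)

|M| = 8 (so the lex-smallest maximum matching has 8 edges)
process left vertices in ascending order; for each, take the smallest-labelled available neighbour that still permits 8 edges overall, or leave it unmatched if none does
lex-smallest matching: {1-6, 2-0, 3-4, 9-5, 10-8, 12-11, 13-15, 21-17}

Lex-smallest maximum matching: {(1,6), (2,0), (3,4), (9,5), (10,8), (12,11), (13,15), (21,17)}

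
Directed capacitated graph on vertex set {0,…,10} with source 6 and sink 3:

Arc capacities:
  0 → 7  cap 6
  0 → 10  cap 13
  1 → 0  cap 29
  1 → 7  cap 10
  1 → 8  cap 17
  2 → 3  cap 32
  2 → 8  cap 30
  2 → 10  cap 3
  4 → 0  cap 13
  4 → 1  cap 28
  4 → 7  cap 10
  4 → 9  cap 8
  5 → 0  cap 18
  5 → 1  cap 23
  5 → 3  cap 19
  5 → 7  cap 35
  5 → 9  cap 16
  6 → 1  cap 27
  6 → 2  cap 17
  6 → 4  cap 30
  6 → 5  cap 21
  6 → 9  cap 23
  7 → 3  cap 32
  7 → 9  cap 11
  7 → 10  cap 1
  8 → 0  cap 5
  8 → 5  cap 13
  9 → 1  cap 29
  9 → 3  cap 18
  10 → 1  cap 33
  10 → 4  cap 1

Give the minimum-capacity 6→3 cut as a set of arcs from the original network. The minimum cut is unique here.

Min-cut arcs: {(5,3), (6,2), (7,3), (9,3)} (total capacity 86)

augment #1: 6→2→3 push 17
augment #2: 6→5→3 push 19
augment #3: 6→9→3 push 18
augment #4: 6→1→7→3 push 10
augment #5: 6→4→7→3 push 10
augment #6: 6→5→7→3 push 2
augment #7: 6→1→0→7→3 push 6
augment #8: 6→1→8→5→7→3 push 4
max flow = 86; residual-reachable set from 6 gives S-side
cut edges (S→T): {(5,3), (6,2), (7,3), (9,3)} total cap 86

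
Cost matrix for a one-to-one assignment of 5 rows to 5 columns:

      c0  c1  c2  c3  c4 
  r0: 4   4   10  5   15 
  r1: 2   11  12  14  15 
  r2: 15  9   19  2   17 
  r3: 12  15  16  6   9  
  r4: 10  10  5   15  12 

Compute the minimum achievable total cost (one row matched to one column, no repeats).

Minimum assignment cost: 22

optimal assignment: row0→col1 (cost 4), row1→col0 (cost 2), row2→col3 (cost 2), row3→col4 (cost 9), row4→col2 (cost 5)
total = 4 + 2 + 2 + 9 + 5 = 22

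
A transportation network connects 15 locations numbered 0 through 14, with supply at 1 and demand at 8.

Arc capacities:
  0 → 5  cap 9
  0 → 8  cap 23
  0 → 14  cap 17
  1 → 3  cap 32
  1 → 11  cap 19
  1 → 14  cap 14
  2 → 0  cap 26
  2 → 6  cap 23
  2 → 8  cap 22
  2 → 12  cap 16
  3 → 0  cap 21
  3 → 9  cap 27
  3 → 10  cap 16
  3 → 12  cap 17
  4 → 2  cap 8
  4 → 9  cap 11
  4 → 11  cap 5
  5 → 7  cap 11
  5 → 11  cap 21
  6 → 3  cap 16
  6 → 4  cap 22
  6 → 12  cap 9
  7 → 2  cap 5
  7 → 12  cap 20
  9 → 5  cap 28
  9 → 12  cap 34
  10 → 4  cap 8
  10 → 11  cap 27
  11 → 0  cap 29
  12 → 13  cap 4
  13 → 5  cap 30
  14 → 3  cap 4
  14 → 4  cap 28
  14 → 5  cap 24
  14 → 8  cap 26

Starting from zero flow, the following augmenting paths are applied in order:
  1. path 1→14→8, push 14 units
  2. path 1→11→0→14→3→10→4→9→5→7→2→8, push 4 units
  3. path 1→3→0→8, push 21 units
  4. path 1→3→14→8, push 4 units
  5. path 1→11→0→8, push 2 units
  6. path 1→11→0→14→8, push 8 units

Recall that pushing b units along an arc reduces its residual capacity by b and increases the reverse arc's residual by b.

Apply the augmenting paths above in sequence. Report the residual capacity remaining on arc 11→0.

Residual capacity of (11,0): 15

after path 1 (1→14→8, push 14): res(11,0)=29
after path 2 (1→11→0→14→3→10→4→9→5→7→2→8, push 4): res(11,0)=25
after path 3 (1→3→0→8, push 21): res(11,0)=25
after path 4 (1→3→14→8, push 4): res(11,0)=25
after path 5 (1→11→0→8, push 2): res(11,0)=23
after path 6 (1→11→0→14→8, push 8): res(11,0)=15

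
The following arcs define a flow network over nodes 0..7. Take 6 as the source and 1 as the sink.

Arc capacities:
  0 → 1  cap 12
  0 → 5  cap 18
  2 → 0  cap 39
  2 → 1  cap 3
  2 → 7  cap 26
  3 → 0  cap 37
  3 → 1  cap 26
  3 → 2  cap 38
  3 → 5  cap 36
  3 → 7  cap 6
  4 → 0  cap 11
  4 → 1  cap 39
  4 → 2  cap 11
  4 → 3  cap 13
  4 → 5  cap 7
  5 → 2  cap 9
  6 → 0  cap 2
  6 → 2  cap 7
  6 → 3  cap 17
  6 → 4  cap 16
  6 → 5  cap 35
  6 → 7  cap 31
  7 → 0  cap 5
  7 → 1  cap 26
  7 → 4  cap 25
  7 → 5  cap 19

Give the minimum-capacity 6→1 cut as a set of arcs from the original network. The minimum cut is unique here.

augment #1: 6→0→1 push 2
augment #2: 6→2→1 push 3
augment #3: 6→3→1 push 17
augment #4: 6→4→1 push 16
augment #5: 6→7→1 push 26
augment #6: 6→2→0→1 push 4
augment #7: 6→7→0→1 push 5
augment #8: 6→5→2→0→1 push 1
augment #9: 6→5→2→7→4→1 push 8
max flow = 82; residual-reachable set from 6 gives S-side
cut edges (S→T): {(5,2), (6,0), (6,2), (6,3), (6,4), (6,7)} total cap 82

Min-cut arcs: {(5,2), (6,0), (6,2), (6,3), (6,4), (6,7)} (total capacity 82)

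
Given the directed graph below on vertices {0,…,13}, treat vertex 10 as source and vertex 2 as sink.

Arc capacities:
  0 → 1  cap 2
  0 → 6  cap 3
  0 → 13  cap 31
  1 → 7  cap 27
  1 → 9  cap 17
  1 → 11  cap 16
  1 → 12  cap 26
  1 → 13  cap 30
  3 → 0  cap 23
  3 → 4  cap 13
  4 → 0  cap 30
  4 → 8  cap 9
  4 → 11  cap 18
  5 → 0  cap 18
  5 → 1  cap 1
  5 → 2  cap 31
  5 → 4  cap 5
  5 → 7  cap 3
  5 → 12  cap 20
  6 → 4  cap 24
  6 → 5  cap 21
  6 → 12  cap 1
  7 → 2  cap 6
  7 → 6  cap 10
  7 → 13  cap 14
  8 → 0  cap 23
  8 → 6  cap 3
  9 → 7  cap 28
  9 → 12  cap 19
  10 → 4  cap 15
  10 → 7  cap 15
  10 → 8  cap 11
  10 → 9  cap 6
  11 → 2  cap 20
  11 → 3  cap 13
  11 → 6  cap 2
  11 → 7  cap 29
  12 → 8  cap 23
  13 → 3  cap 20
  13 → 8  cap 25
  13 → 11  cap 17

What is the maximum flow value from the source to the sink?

Maximum flow value: 44

augment #1: 10→7→2 bottleneck 6, total now 6
augment #2: 10→4→11→2 bottleneck 15, total now 21
augment #3: 10→7→6→5→2 bottleneck 9, total now 30
augment #4: 10→8→6→5→2 bottleneck 3, total now 33
augment #5: 10→8→0→1→11→2 bottleneck 2, total now 35
augment #6: 10→8→0→6→5→2 bottleneck 3, total now 38
augment #7: 10→8→0→13→11→2 bottleneck 3, total now 41
augment #8: 10→9→7→6→5→2 bottleneck 1, total now 42
augment #9: 10→9→7→13→11→6→5→2 bottleneck 2, total now 44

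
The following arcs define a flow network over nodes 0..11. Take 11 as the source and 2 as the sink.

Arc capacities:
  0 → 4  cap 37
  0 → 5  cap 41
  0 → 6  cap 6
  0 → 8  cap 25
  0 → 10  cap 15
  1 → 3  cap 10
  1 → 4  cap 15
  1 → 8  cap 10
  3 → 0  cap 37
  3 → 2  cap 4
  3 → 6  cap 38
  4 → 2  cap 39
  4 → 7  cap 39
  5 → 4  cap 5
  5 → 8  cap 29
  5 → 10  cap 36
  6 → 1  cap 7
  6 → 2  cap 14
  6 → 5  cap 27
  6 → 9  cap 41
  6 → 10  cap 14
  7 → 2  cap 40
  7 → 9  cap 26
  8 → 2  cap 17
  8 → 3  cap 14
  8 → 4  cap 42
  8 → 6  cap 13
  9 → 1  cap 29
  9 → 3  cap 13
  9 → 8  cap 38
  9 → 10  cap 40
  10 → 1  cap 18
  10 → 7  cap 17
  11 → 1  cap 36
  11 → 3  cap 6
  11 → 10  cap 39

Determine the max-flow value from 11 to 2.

Maximum flow value: 58

augment #1: 11→3→2 bottleneck 4, total now 4
augment #2: 11→1→4→2 bottleneck 15, total now 19
augment #3: 11→1→8→2 bottleneck 10, total now 29
augment #4: 11→3→6→2 bottleneck 2, total now 31
augment #5: 11→10→7→2 bottleneck 17, total now 48
augment #6: 11→1→3→6→2 bottleneck 10, total now 58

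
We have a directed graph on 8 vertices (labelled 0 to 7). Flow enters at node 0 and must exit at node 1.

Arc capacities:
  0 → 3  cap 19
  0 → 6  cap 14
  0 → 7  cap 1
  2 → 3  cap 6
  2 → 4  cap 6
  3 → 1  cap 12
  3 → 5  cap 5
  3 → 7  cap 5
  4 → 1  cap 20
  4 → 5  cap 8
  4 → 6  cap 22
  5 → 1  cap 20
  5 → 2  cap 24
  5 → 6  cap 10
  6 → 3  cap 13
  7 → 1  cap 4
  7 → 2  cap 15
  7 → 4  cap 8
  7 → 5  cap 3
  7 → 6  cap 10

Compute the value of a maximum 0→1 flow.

augment #1: 0→3→1 bottleneck 12, total now 12
augment #2: 0→7→1 bottleneck 1, total now 13
augment #3: 0→3→5→1 bottleneck 5, total now 18
augment #4: 0→3→7→1 bottleneck 2, total now 20
augment #5: 0→6→3→7→1 bottleneck 1, total now 21
augment #6: 0→6→3→7→4→1 bottleneck 2, total now 23

Maximum flow value: 23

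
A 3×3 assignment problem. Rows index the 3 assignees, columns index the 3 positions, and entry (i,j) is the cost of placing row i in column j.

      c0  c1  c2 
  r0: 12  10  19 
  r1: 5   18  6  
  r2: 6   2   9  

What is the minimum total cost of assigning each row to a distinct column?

Minimum assignment cost: 20

optimal assignment: row0→col0 (cost 12), row1→col2 (cost 6), row2→col1 (cost 2)
total = 12 + 6 + 2 = 20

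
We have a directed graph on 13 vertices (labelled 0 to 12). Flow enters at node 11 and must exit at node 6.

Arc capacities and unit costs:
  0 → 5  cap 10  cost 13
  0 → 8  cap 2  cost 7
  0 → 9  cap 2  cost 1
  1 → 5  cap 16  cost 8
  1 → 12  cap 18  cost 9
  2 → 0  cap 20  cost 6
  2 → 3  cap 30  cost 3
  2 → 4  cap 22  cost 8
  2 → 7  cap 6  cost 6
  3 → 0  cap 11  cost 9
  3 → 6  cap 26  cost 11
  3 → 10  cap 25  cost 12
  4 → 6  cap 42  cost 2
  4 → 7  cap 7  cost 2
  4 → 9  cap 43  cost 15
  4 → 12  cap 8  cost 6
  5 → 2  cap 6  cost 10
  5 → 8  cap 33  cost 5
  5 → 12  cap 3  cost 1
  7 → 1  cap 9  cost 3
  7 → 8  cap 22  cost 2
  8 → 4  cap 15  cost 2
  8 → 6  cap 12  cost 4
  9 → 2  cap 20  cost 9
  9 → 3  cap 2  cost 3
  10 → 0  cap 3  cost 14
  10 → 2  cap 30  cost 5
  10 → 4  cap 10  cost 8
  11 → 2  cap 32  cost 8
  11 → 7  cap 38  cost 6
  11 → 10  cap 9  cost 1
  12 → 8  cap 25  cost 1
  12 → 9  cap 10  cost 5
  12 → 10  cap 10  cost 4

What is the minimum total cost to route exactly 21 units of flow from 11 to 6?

Minimum cost for 21 units: 243

shortest-cost path #1: 11→10→4→6 push 9 @ unit cost 11 (adds 99)
shortest-cost path #2: 11→7→8→6 push 12 @ unit cost 12 (adds 144)
total cost = 243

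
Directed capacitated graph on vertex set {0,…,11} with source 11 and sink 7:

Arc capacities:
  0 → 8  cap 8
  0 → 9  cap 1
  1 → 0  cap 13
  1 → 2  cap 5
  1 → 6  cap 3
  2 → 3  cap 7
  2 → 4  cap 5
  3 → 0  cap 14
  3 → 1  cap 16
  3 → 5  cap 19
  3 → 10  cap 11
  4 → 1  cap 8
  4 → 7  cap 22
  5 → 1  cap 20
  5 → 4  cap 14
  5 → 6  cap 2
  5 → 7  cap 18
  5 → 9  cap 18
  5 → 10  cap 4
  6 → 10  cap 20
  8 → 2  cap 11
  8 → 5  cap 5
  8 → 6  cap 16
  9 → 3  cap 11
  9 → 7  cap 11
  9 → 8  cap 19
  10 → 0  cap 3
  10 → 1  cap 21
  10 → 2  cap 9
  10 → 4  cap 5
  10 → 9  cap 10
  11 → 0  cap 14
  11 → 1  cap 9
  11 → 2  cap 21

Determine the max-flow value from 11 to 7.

Maximum flow value: 24

augment #1: 11→0→9→7 bottleneck 1, total now 1
augment #2: 11→2→4→7 bottleneck 5, total now 6
augment #3: 11→0→8→5→7 bottleneck 5, total now 11
augment #4: 11→2→3→5→7 bottleneck 7, total now 18
augment #5: 11→1→6→10→4→7 bottleneck 3, total now 21
augment #6: 11→0→8→6→10→4→7 bottleneck 2, total now 23
augment #7: 11→0→8→6→10→9→7 bottleneck 1, total now 24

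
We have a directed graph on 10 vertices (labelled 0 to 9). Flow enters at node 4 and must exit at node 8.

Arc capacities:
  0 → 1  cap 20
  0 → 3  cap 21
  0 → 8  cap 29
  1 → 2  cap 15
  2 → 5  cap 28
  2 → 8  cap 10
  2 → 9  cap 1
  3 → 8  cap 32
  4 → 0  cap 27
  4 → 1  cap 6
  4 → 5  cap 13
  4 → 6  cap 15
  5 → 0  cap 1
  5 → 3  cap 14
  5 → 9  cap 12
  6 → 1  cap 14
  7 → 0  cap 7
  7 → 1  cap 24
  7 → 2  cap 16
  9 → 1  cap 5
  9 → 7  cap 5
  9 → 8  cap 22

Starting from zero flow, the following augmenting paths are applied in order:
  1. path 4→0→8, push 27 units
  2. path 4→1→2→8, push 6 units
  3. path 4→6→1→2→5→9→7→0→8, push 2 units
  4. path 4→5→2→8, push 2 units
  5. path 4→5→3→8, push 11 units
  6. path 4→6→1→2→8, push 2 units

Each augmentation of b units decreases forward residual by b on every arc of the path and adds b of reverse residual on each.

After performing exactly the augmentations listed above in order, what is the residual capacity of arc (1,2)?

after path 1 (4→0→8, push 27): res(1,2)=15
after path 2 (4→1→2→8, push 6): res(1,2)=9
after path 3 (4→6→1→2→5→9→7→0→8, push 2): res(1,2)=7
after path 4 (4→5→2→8, push 2): res(1,2)=7
after path 5 (4→5→3→8, push 11): res(1,2)=7
after path 6 (4→6→1→2→8, push 2): res(1,2)=5

Residual capacity of (1,2): 5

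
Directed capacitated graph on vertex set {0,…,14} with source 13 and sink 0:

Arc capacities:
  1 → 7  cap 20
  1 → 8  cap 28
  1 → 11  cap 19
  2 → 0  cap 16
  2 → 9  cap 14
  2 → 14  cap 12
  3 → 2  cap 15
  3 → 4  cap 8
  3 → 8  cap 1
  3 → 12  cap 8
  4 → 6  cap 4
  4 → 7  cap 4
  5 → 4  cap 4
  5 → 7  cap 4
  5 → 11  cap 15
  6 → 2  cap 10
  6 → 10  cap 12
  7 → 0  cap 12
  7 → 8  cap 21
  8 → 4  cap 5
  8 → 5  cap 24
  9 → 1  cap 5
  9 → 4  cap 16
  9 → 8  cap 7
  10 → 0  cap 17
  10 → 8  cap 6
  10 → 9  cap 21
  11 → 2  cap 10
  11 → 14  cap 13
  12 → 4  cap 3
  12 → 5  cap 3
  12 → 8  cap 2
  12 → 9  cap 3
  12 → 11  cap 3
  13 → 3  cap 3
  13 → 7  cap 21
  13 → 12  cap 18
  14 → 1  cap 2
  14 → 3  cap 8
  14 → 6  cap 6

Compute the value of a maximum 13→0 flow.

Maximum flow value: 38

augment #1: 13→7→0 bottleneck 12, total now 12
augment #2: 13→3→2→0 bottleneck 3, total now 15
augment #3: 13→12→11→2→0 bottleneck 3, total now 18
augment #4: 13→12→4→6→2→0 bottleneck 3, total now 21
augment #5: 13→12→5→11→2→0 bottleneck 3, total now 24
augment #6: 13→7→8→4→6→2→0 bottleneck 1, total now 25
augment #7: 13→7→8→5→11→2→0 bottleneck 3, total now 28
augment #8: 13→7→8→5→11→2→6→10→0 bottleneck 1, total now 29
augment #9: 13→7→8→5→11→14→6→10→0 bottleneck 4, total now 33
augment #10: 13→12→8→5→11→14→6→10→0 bottleneck 2, total now 35
augment #11: 13→12→9→1→11→14→3→2→6→10→0 bottleneck 3, total now 38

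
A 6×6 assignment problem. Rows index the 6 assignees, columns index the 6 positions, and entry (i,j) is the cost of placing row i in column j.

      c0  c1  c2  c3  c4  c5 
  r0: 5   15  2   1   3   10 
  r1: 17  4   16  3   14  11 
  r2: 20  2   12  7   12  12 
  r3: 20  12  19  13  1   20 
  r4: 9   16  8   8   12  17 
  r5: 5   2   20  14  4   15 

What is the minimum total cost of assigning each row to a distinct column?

Minimum assignment cost: 28

optimal assignment: row0→col3 (cost 1), row1→col5 (cost 11), row2→col1 (cost 2), row3→col4 (cost 1), row4→col2 (cost 8), row5→col0 (cost 5)
total = 1 + 11 + 2 + 1 + 8 + 5 = 28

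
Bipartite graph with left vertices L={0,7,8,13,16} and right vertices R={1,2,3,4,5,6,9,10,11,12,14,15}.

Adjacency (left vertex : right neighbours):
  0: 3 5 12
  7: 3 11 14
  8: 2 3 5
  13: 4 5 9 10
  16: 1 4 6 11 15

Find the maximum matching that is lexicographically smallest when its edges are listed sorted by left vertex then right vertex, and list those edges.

Lex-smallest maximum matching: {(0,3), (7,11), (8,2), (13,4), (16,1)}

|M| = 5 (so the lex-smallest maximum matching has 5 edges)
process left vertices in ascending order; for each, take the smallest-labelled available neighbour that still permits 5 edges overall, or leave it unmatched if none does
lex-smallest matching: {0-3, 7-11, 8-2, 13-4, 16-1}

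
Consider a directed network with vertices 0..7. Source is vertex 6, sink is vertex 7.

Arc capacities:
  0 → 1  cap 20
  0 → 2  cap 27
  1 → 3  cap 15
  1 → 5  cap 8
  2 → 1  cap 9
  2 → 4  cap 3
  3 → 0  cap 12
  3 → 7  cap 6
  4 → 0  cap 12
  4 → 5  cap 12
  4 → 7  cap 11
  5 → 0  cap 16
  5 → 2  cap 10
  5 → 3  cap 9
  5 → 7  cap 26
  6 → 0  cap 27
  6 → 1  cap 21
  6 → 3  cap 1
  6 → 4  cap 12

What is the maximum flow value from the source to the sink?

Maximum flow value: 29

augment #1: 6→3→7 bottleneck 1, total now 1
augment #2: 6→4→7 bottleneck 11, total now 12
augment #3: 6→1→3→7 bottleneck 5, total now 17
augment #4: 6→1→5→7 bottleneck 8, total now 25
augment #5: 6→4→5→7 bottleneck 1, total now 26
augment #6: 6→0→2→4→5→7 bottleneck 3, total now 29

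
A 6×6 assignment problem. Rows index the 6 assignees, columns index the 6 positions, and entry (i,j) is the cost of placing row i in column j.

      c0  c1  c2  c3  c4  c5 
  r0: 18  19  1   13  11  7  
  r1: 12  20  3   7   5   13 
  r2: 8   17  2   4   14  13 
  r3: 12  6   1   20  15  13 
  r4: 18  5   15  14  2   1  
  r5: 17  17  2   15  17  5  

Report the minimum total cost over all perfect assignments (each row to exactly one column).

Minimum assignment cost: 29

optimal assignment: row0→col2 (cost 1), row1→col3 (cost 7), row2→col0 (cost 8), row3→col1 (cost 6), row4→col4 (cost 2), row5→col5 (cost 5)
total = 1 + 7 + 8 + 6 + 2 + 5 = 29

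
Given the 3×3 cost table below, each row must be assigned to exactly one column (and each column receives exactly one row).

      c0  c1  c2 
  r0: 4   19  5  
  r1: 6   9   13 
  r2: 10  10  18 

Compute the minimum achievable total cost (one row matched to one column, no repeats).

optimal assignment: row0→col2 (cost 5), row1→col0 (cost 6), row2→col1 (cost 10)
total = 5 + 6 + 10 = 21

Minimum assignment cost: 21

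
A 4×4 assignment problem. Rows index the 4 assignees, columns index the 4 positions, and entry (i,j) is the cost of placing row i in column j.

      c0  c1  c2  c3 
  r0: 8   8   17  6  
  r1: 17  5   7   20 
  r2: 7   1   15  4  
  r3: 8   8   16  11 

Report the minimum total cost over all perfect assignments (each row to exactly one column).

optimal assignment: row0→col3 (cost 6), row1→col2 (cost 7), row2→col1 (cost 1), row3→col0 (cost 8)
total = 6 + 7 + 1 + 8 = 22

Minimum assignment cost: 22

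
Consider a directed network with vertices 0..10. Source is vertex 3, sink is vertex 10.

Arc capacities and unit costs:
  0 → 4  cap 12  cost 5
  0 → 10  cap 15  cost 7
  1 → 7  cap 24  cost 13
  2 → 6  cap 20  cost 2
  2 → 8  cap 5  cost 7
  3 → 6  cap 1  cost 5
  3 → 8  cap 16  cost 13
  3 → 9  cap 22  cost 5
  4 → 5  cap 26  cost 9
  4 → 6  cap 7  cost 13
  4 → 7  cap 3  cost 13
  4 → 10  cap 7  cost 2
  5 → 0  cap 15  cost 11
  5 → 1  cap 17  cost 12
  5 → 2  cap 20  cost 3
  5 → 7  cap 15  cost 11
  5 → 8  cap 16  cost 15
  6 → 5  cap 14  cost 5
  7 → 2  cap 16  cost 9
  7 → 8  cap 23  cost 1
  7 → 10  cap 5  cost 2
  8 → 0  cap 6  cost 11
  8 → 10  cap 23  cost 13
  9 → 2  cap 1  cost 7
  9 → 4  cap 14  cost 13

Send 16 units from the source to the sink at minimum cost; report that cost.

Minimum cost for 16 units: 371

shortest-cost path #1: 3→9→4→10 push 7 @ unit cost 20 (adds 140)
shortest-cost path #2: 3→6→5→7→10 push 1 @ unit cost 23 (adds 23)
shortest-cost path #3: 3→8→10 push 8 @ unit cost 26 (adds 208)
total cost = 371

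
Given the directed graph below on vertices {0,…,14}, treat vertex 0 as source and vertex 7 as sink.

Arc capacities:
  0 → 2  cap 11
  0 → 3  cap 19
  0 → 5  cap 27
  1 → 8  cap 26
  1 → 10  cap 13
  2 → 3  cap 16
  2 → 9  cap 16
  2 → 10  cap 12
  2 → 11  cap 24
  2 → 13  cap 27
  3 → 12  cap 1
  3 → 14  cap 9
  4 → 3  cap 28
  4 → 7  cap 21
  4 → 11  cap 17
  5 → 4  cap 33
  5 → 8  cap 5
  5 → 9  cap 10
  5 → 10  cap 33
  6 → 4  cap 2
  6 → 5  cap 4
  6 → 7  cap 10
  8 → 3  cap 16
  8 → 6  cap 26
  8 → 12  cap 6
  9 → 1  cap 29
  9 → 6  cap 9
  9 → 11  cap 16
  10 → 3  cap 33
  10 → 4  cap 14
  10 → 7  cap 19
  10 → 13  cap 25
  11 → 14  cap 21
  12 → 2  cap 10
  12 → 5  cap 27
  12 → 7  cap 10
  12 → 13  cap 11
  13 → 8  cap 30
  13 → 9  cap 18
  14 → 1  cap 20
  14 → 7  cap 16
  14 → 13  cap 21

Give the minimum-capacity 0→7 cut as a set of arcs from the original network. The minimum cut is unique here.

Min-cut arcs: {(0,2), (0,5), (3,12), (3,14)} (total capacity 48)

augment #1: 0→2→10→7 push 11
augment #2: 0→3→12→7 push 1
augment #3: 0→3→14→7 push 9
augment #4: 0→5→4→7 push 21
augment #5: 0→5→10→7 push 6
max flow = 48; residual-reachable set from 0 gives S-side
cut edges (S→T): {(0,2), (0,5), (3,12), (3,14)} total cap 48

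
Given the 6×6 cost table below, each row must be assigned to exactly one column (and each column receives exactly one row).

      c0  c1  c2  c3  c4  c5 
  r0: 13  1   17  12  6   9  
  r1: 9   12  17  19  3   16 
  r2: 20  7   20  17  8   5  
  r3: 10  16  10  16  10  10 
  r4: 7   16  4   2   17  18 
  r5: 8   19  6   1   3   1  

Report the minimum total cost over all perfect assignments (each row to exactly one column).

Minimum assignment cost: 24

optimal assignment: row0→col1 (cost 1), row1→col4 (cost 3), row2→col5 (cost 5), row3→col0 (cost 10), row4→col2 (cost 4), row5→col3 (cost 1)
total = 1 + 3 + 5 + 10 + 4 + 1 = 24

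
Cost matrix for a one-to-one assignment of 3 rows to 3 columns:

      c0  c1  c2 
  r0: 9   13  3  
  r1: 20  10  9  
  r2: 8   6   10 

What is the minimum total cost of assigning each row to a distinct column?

Minimum assignment cost: 21

optimal assignment: row0→col2 (cost 3), row1→col1 (cost 10), row2→col0 (cost 8)
total = 3 + 10 + 8 = 21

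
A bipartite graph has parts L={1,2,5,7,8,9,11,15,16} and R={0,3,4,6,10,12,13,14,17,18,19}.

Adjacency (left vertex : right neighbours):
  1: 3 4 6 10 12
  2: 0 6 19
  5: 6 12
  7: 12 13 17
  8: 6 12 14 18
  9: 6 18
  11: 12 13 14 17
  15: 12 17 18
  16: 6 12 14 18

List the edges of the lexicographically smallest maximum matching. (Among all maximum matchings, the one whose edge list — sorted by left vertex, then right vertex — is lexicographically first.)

|M| = 8 (so the lex-smallest maximum matching has 8 edges)
process left vertices in ascending order; for each, take the smallest-labelled available neighbour that still permits 8 edges overall, or leave it unmatched if none does
lex-smallest matching: {1-3, 2-0, 5-6, 7-12, 8-14, 9-18, 11-13, 15-17}

Lex-smallest maximum matching: {(1,3), (2,0), (5,6), (7,12), (8,14), (9,18), (11,13), (15,17)}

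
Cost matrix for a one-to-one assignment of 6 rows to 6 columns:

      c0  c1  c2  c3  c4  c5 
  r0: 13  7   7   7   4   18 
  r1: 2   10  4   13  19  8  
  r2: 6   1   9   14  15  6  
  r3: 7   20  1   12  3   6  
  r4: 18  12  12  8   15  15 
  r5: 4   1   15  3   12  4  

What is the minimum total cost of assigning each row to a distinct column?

Minimum assignment cost: 20

optimal assignment: row0→col4 (cost 4), row1→col0 (cost 2), row2→col1 (cost 1), row3→col2 (cost 1), row4→col3 (cost 8), row5→col5 (cost 4)
total = 4 + 2 + 1 + 1 + 8 + 4 = 20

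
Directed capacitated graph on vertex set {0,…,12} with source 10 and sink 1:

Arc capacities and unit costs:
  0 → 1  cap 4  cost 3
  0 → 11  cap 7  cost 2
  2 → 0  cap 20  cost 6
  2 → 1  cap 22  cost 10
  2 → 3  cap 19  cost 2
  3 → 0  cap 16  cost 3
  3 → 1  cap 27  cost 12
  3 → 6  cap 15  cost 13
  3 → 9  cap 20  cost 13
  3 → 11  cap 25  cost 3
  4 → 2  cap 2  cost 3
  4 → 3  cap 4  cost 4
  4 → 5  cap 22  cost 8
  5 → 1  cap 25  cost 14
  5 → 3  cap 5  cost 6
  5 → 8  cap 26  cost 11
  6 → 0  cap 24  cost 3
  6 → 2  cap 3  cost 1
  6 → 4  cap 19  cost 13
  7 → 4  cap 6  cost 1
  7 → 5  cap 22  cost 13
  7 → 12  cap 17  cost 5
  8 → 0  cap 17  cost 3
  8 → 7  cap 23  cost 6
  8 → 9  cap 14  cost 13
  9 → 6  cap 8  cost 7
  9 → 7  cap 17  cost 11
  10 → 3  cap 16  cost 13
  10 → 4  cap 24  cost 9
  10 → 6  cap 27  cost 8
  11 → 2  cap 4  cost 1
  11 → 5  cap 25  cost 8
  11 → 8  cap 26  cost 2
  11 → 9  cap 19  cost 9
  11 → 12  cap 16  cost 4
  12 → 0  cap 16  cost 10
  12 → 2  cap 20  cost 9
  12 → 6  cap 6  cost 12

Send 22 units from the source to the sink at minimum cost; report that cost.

shortest-cost path #1: 10→6→0→1 push 4 @ unit cost 14 (adds 56)
shortest-cost path #2: 10→6→2→1 push 3 @ unit cost 19 (adds 57)
shortest-cost path #3: 10→4→2→1 push 2 @ unit cost 22 (adds 44)
shortest-cost path #4: 10→6→0→11→2→1 push 4 @ unit cost 24 (adds 96)
shortest-cost path #5: 10→3→1 push 9 @ unit cost 25 (adds 225)
total cost = 478

Minimum cost for 22 units: 478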